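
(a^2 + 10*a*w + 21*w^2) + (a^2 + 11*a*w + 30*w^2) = 2*a^2 + 21*a*w + 51*w^2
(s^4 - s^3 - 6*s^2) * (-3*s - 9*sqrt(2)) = -3*s^5 - 9*sqrt(2)*s^4 + 3*s^4 + 9*sqrt(2)*s^3 + 18*s^3 + 54*sqrt(2)*s^2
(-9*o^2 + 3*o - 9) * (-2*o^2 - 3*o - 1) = 18*o^4 + 21*o^3 + 18*o^2 + 24*o + 9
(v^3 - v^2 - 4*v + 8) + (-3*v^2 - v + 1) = v^3 - 4*v^2 - 5*v + 9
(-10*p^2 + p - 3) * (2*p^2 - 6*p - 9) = -20*p^4 + 62*p^3 + 78*p^2 + 9*p + 27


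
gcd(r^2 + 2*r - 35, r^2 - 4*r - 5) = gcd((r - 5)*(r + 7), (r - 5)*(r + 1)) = r - 5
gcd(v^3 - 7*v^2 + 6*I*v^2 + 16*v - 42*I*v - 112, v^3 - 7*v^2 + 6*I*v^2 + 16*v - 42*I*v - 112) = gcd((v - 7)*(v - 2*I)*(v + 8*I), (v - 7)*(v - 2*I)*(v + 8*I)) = v^3 + v^2*(-7 + 6*I) + v*(16 - 42*I) - 112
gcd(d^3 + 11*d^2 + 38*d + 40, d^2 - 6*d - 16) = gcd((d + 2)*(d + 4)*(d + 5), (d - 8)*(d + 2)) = d + 2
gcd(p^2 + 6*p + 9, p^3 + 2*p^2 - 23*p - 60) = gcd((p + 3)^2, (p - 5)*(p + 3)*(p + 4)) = p + 3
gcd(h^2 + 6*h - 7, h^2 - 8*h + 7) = h - 1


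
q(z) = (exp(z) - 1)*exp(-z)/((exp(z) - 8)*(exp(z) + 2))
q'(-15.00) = -204313.59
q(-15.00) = 204313.50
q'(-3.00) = -1.25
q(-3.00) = 1.17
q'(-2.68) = -0.91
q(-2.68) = 0.83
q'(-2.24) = -0.58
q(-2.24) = 0.50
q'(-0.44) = -0.08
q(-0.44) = 0.03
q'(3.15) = -0.01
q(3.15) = 0.00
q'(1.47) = -0.03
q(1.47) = -0.03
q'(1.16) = -0.01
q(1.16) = -0.03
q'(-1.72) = -0.34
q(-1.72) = 0.27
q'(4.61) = -0.00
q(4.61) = 0.00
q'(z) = -(exp(z) - 1)*exp(-z)/((exp(z) - 8)*(exp(z) + 2)) - (exp(z) - 1)/((exp(z) - 8)*(exp(z) + 2)^2) + 1/((exp(z) - 8)*(exp(z) + 2)) - (exp(z) - 1)/((exp(z) - 8)^2*(exp(z) + 2)) = (-2*exp(3*z) + 9*exp(2*z) - 12*exp(z) - 16)*exp(-z)/(exp(4*z) - 12*exp(3*z) + 4*exp(2*z) + 192*exp(z) + 256)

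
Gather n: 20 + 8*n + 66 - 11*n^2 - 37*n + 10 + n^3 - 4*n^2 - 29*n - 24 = n^3 - 15*n^2 - 58*n + 72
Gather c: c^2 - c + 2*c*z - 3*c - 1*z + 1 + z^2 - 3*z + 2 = c^2 + c*(2*z - 4) + z^2 - 4*z + 3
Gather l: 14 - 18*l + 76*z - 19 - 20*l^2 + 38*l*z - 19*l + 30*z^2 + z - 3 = -20*l^2 + l*(38*z - 37) + 30*z^2 + 77*z - 8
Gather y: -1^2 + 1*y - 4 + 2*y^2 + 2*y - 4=2*y^2 + 3*y - 9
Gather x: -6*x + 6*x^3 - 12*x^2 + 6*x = 6*x^3 - 12*x^2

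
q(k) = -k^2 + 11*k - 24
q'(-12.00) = 35.00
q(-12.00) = -300.00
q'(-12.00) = 35.00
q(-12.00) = -300.00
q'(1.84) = 7.32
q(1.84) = -7.15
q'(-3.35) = 17.70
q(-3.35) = -72.07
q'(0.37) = 10.26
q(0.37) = -20.07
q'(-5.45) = 21.90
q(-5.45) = -113.65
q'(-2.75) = 16.50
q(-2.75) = -61.81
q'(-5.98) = 22.96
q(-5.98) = -125.54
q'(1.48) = 8.04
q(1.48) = -9.91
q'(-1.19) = 13.38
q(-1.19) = -38.51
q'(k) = 11 - 2*k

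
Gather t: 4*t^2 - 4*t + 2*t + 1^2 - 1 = 4*t^2 - 2*t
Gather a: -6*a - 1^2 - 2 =-6*a - 3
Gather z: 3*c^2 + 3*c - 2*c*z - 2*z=3*c^2 + 3*c + z*(-2*c - 2)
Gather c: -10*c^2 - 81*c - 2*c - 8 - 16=-10*c^2 - 83*c - 24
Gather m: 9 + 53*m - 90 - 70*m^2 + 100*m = -70*m^2 + 153*m - 81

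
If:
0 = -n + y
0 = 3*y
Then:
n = 0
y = 0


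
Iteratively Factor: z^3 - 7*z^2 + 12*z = (z - 3)*(z^2 - 4*z) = z*(z - 3)*(z - 4)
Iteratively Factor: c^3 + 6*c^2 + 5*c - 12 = (c - 1)*(c^2 + 7*c + 12) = (c - 1)*(c + 4)*(c + 3)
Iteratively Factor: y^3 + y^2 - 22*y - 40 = (y - 5)*(y^2 + 6*y + 8) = (y - 5)*(y + 2)*(y + 4)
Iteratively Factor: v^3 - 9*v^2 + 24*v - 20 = (v - 5)*(v^2 - 4*v + 4) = (v - 5)*(v - 2)*(v - 2)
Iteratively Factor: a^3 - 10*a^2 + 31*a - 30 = (a - 2)*(a^2 - 8*a + 15) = (a - 5)*(a - 2)*(a - 3)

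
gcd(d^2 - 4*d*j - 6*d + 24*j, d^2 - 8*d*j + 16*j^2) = d - 4*j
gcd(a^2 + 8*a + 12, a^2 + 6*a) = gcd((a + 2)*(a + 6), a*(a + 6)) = a + 6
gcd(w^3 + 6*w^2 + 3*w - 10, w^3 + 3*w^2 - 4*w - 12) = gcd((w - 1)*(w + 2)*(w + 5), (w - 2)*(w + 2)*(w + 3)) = w + 2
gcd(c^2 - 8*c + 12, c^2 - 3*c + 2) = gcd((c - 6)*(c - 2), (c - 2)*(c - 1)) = c - 2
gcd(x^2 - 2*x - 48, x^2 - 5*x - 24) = x - 8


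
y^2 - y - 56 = (y - 8)*(y + 7)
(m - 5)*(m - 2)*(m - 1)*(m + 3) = m^4 - 5*m^3 - 7*m^2 + 41*m - 30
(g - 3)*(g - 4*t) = g^2 - 4*g*t - 3*g + 12*t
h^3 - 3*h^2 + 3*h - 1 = (h - 1)^3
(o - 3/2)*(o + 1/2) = o^2 - o - 3/4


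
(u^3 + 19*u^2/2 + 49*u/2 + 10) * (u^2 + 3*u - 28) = u^5 + 25*u^4/2 + 25*u^3 - 365*u^2/2 - 656*u - 280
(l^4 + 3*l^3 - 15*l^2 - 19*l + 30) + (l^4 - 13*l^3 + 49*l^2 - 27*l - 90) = 2*l^4 - 10*l^3 + 34*l^2 - 46*l - 60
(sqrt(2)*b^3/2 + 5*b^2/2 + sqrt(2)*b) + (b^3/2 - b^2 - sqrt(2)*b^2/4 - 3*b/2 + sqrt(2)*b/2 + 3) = b^3/2 + sqrt(2)*b^3/2 - sqrt(2)*b^2/4 + 3*b^2/2 - 3*b/2 + 3*sqrt(2)*b/2 + 3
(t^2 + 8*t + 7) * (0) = 0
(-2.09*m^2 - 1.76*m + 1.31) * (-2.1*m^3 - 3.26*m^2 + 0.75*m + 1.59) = 4.389*m^5 + 10.5094*m^4 + 1.4191*m^3 - 8.9137*m^2 - 1.8159*m + 2.0829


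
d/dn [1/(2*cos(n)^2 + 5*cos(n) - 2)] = (4*cos(n) + 5)*sin(n)/(5*cos(n) + cos(2*n) - 1)^2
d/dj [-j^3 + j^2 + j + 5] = -3*j^2 + 2*j + 1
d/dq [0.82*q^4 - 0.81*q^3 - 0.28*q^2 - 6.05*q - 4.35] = 3.28*q^3 - 2.43*q^2 - 0.56*q - 6.05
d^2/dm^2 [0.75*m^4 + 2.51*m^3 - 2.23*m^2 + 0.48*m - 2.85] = 9.0*m^2 + 15.06*m - 4.46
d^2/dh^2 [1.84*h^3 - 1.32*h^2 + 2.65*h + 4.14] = 11.04*h - 2.64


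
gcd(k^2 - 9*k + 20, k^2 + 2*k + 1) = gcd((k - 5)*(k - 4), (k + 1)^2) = 1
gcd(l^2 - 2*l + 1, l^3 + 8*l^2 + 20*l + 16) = 1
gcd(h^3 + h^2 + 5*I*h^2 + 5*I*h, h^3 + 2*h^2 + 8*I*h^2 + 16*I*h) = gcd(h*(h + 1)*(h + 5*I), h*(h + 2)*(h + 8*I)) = h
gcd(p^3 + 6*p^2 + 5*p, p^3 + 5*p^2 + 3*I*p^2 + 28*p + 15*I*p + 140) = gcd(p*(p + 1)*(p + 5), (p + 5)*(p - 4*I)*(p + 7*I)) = p + 5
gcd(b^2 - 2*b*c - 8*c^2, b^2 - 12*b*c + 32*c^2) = b - 4*c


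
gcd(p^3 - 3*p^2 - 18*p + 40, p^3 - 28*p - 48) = p + 4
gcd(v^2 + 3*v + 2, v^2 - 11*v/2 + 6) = 1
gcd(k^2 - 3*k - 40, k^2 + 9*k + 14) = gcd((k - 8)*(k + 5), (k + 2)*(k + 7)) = 1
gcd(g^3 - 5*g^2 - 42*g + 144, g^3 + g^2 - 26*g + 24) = g + 6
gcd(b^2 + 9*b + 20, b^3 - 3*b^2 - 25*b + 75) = b + 5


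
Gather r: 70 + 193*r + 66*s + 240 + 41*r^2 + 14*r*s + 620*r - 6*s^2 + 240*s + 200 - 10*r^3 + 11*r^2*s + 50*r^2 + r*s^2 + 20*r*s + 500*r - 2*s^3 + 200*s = -10*r^3 + r^2*(11*s + 91) + r*(s^2 + 34*s + 1313) - 2*s^3 - 6*s^2 + 506*s + 510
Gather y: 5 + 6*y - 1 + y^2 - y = y^2 + 5*y + 4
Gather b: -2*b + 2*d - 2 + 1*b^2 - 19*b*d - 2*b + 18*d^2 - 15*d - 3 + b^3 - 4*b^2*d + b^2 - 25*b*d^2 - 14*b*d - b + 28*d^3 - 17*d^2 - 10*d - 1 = b^3 + b^2*(2 - 4*d) + b*(-25*d^2 - 33*d - 5) + 28*d^3 + d^2 - 23*d - 6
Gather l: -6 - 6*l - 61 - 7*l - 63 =-13*l - 130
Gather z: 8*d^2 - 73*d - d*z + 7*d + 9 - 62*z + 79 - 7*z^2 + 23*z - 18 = 8*d^2 - 66*d - 7*z^2 + z*(-d - 39) + 70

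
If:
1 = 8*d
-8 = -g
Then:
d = 1/8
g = 8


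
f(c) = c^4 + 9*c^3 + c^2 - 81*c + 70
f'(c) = 4*c^3 + 27*c^2 + 2*c - 81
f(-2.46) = 177.95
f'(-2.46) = 17.93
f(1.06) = -2.75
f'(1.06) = -43.78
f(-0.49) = 108.93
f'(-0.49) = -75.97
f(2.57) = 64.83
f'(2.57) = 170.37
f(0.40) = 38.36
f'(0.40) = -75.62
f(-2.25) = 180.43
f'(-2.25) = 5.62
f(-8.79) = 716.63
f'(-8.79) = -729.06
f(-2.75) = 170.33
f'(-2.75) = 34.50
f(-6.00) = -56.00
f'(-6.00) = 15.00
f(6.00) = 2860.00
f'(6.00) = 1767.00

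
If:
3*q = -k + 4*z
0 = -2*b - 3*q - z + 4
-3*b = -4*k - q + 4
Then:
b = 56/13 - 59*z/13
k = 60/13 - 53*z/13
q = 35*z/13 - 20/13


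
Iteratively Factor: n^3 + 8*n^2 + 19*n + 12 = (n + 4)*(n^2 + 4*n + 3) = (n + 1)*(n + 4)*(n + 3)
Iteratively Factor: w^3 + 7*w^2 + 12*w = (w)*(w^2 + 7*w + 12) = w*(w + 4)*(w + 3)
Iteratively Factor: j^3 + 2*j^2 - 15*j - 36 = (j + 3)*(j^2 - j - 12) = (j + 3)^2*(j - 4)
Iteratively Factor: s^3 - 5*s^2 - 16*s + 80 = (s + 4)*(s^2 - 9*s + 20) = (s - 5)*(s + 4)*(s - 4)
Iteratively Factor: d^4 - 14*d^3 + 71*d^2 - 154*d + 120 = (d - 4)*(d^3 - 10*d^2 + 31*d - 30) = (d - 4)*(d - 3)*(d^2 - 7*d + 10) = (d - 4)*(d - 3)*(d - 2)*(d - 5)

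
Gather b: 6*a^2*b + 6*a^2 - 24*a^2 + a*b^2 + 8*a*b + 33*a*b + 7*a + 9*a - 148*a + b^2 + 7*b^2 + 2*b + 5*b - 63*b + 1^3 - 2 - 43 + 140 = -18*a^2 - 132*a + b^2*(a + 8) + b*(6*a^2 + 41*a - 56) + 96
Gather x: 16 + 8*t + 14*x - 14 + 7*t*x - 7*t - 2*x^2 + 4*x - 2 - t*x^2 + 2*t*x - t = x^2*(-t - 2) + x*(9*t + 18)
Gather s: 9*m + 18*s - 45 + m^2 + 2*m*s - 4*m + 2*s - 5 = m^2 + 5*m + s*(2*m + 20) - 50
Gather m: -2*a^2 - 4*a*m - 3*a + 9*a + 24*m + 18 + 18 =-2*a^2 + 6*a + m*(24 - 4*a) + 36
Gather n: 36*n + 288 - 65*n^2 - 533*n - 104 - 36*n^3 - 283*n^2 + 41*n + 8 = -36*n^3 - 348*n^2 - 456*n + 192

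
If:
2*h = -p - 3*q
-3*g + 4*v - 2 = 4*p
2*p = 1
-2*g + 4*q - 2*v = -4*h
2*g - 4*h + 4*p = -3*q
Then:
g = -42/55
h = -1/220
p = 1/2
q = -9/55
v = 47/110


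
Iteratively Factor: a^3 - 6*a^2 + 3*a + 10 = (a + 1)*(a^2 - 7*a + 10) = (a - 2)*(a + 1)*(a - 5)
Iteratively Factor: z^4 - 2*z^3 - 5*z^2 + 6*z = (z - 3)*(z^3 + z^2 - 2*z) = (z - 3)*(z - 1)*(z^2 + 2*z) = (z - 3)*(z - 1)*(z + 2)*(z)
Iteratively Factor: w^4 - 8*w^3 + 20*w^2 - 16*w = (w - 2)*(w^3 - 6*w^2 + 8*w) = (w - 4)*(w - 2)*(w^2 - 2*w) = w*(w - 4)*(w - 2)*(w - 2)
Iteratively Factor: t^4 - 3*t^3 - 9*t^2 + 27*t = (t - 3)*(t^3 - 9*t) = t*(t - 3)*(t^2 - 9) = t*(t - 3)*(t + 3)*(t - 3)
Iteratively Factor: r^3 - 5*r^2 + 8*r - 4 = (r - 1)*(r^2 - 4*r + 4) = (r - 2)*(r - 1)*(r - 2)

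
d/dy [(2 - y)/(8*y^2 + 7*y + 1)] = (-8*y^2 - 7*y + (y - 2)*(16*y + 7) - 1)/(8*y^2 + 7*y + 1)^2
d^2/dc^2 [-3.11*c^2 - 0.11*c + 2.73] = -6.22000000000000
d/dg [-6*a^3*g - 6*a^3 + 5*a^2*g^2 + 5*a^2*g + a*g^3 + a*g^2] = a*(-6*a^2 + 10*a*g + 5*a + 3*g^2 + 2*g)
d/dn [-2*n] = -2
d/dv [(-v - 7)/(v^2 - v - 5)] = (-v^2 + v + (v + 7)*(2*v - 1) + 5)/(-v^2 + v + 5)^2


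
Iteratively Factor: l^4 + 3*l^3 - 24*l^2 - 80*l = (l)*(l^3 + 3*l^2 - 24*l - 80) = l*(l + 4)*(l^2 - l - 20) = l*(l - 5)*(l + 4)*(l + 4)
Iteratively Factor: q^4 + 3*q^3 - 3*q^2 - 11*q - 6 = (q + 3)*(q^3 - 3*q - 2) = (q + 1)*(q + 3)*(q^2 - q - 2) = (q - 2)*(q + 1)*(q + 3)*(q + 1)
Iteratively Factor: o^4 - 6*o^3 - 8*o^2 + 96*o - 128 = (o - 4)*(o^3 - 2*o^2 - 16*o + 32) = (o - 4)*(o - 2)*(o^2 - 16) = (o - 4)*(o - 2)*(o + 4)*(o - 4)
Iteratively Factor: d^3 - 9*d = (d)*(d^2 - 9) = d*(d + 3)*(d - 3)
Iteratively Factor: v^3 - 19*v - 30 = (v + 2)*(v^2 - 2*v - 15) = (v - 5)*(v + 2)*(v + 3)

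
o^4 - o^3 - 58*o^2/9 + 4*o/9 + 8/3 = (o - 3)*(o - 2/3)*(o + 2/3)*(o + 2)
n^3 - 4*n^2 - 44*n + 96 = (n - 8)*(n - 2)*(n + 6)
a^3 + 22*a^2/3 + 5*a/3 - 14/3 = (a - 2/3)*(a + 1)*(a + 7)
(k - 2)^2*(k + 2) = k^3 - 2*k^2 - 4*k + 8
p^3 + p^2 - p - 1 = (p - 1)*(p + 1)^2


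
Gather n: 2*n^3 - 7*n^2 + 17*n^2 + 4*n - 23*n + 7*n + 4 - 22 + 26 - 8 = 2*n^3 + 10*n^2 - 12*n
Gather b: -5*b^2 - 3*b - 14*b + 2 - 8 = -5*b^2 - 17*b - 6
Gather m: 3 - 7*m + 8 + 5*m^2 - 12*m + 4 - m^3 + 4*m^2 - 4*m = -m^3 + 9*m^2 - 23*m + 15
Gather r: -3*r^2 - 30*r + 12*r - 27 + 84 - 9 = -3*r^2 - 18*r + 48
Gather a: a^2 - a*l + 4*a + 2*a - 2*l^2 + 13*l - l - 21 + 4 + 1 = a^2 + a*(6 - l) - 2*l^2 + 12*l - 16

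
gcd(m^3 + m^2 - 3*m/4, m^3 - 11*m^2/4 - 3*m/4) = m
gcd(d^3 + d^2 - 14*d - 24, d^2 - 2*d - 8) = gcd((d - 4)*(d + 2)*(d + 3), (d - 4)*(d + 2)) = d^2 - 2*d - 8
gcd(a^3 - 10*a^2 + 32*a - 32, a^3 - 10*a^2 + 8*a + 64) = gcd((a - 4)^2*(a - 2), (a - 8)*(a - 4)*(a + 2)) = a - 4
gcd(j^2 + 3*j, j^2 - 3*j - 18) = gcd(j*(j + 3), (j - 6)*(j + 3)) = j + 3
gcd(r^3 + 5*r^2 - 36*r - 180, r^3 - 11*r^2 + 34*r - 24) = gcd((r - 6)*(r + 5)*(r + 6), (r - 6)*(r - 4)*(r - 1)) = r - 6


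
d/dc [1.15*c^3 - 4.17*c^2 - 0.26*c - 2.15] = 3.45*c^2 - 8.34*c - 0.26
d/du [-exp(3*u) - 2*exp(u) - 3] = (-3*exp(2*u) - 2)*exp(u)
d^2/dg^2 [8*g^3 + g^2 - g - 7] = 48*g + 2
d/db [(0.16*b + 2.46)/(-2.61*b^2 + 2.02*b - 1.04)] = (0.4176*b^2 + 12.8412*b - 5.1356)/(6.8121*b^4 - 10.5444*b^3 + 9.5092*b^2 - 4.2016*b + 1.0816)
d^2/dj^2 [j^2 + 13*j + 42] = 2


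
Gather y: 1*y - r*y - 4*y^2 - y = -r*y - 4*y^2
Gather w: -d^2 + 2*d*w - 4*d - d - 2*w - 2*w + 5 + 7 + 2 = -d^2 - 5*d + w*(2*d - 4) + 14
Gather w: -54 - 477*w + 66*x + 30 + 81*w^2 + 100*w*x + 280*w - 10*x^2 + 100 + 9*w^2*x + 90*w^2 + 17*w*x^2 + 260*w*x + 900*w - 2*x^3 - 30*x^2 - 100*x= w^2*(9*x + 171) + w*(17*x^2 + 360*x + 703) - 2*x^3 - 40*x^2 - 34*x + 76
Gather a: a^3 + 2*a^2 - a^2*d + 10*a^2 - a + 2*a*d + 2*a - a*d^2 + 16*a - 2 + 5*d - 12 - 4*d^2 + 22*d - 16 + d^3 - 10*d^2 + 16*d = a^3 + a^2*(12 - d) + a*(-d^2 + 2*d + 17) + d^3 - 14*d^2 + 43*d - 30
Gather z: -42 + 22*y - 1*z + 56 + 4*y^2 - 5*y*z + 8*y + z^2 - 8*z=4*y^2 + 30*y + z^2 + z*(-5*y - 9) + 14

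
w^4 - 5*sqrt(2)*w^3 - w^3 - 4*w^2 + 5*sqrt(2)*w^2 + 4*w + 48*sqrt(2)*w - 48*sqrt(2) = (w - 1)*(w - 4*sqrt(2))*(w - 3*sqrt(2))*(w + 2*sqrt(2))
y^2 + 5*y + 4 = (y + 1)*(y + 4)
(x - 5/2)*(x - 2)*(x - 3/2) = x^3 - 6*x^2 + 47*x/4 - 15/2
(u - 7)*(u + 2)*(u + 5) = u^3 - 39*u - 70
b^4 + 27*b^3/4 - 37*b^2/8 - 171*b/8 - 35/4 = (b - 2)*(b + 1/2)*(b + 5/4)*(b + 7)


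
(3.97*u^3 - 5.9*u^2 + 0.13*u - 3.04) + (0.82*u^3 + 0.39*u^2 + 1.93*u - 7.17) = 4.79*u^3 - 5.51*u^2 + 2.06*u - 10.21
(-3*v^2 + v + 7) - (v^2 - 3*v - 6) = -4*v^2 + 4*v + 13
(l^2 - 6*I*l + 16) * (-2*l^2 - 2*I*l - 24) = -2*l^4 + 10*I*l^3 - 68*l^2 + 112*I*l - 384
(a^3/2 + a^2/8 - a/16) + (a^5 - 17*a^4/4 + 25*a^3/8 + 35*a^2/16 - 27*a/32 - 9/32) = a^5 - 17*a^4/4 + 29*a^3/8 + 37*a^2/16 - 29*a/32 - 9/32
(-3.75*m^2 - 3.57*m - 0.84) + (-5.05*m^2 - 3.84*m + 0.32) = -8.8*m^2 - 7.41*m - 0.52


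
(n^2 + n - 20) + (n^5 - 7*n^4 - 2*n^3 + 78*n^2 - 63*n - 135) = n^5 - 7*n^4 - 2*n^3 + 79*n^2 - 62*n - 155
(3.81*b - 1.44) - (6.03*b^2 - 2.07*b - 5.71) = -6.03*b^2 + 5.88*b + 4.27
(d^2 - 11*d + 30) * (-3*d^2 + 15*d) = -3*d^4 + 48*d^3 - 255*d^2 + 450*d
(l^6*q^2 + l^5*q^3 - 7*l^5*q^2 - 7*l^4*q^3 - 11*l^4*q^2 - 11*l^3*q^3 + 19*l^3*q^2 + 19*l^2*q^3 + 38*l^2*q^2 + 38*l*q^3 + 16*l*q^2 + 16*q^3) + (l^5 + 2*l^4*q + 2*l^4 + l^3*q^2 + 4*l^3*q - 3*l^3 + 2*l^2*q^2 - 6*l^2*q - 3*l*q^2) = l^6*q^2 + l^5*q^3 - 7*l^5*q^2 + l^5 - 7*l^4*q^3 - 11*l^4*q^2 + 2*l^4*q + 2*l^4 - 11*l^3*q^3 + 20*l^3*q^2 + 4*l^3*q - 3*l^3 + 19*l^2*q^3 + 40*l^2*q^2 - 6*l^2*q + 38*l*q^3 + 13*l*q^2 + 16*q^3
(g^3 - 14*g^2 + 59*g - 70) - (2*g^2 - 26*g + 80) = g^3 - 16*g^2 + 85*g - 150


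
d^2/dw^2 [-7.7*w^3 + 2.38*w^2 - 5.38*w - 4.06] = 4.76 - 46.2*w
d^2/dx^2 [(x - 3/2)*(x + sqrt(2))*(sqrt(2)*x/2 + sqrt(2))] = 3*sqrt(2)*x + sqrt(2)/2 + 2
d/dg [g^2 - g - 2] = 2*g - 1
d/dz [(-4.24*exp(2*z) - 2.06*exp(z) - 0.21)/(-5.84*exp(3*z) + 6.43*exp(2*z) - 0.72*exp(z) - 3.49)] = (-24.7616*exp(4*z) - 24.0608*exp(3*z) + 12.6194*exp(2*z) + 32.2958*exp(z) + 7.0382)*exp(z)/(34.1056*exp(6*z) - 75.1024*exp(5*z) + 49.7545*exp(4*z) + 31.504*exp(3*z) - 44.363*exp(2*z) + 5.0256*exp(z) + 12.1801)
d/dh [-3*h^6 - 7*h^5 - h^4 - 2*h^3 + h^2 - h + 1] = -18*h^5 - 35*h^4 - 4*h^3 - 6*h^2 + 2*h - 1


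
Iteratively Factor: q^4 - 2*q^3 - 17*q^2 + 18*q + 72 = (q + 3)*(q^3 - 5*q^2 - 2*q + 24) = (q - 4)*(q + 3)*(q^2 - q - 6) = (q - 4)*(q + 2)*(q + 3)*(q - 3)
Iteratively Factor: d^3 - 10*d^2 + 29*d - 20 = (d - 5)*(d^2 - 5*d + 4) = (d - 5)*(d - 1)*(d - 4)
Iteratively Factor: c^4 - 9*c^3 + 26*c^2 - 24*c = (c - 3)*(c^3 - 6*c^2 + 8*c) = c*(c - 3)*(c^2 - 6*c + 8) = c*(c - 4)*(c - 3)*(c - 2)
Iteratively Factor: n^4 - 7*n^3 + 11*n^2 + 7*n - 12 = (n - 1)*(n^3 - 6*n^2 + 5*n + 12) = (n - 4)*(n - 1)*(n^2 - 2*n - 3) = (n - 4)*(n - 1)*(n + 1)*(n - 3)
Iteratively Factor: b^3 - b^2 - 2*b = (b - 2)*(b^2 + b) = b*(b - 2)*(b + 1)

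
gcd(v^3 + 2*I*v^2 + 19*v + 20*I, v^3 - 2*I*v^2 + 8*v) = v - 4*I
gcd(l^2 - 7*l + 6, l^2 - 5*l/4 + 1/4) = l - 1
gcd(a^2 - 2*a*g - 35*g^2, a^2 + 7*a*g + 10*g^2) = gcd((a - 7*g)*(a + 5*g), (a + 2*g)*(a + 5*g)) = a + 5*g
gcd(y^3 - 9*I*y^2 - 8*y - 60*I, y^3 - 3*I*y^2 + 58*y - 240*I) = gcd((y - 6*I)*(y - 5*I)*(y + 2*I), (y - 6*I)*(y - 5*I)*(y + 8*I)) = y^2 - 11*I*y - 30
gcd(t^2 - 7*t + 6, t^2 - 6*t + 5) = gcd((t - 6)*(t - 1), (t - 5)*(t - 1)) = t - 1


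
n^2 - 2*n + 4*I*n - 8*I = (n - 2)*(n + 4*I)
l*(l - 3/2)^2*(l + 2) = l^4 - l^3 - 15*l^2/4 + 9*l/2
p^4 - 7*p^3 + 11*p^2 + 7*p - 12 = (p - 4)*(p - 3)*(p - 1)*(p + 1)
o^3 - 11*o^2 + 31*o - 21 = (o - 7)*(o - 3)*(o - 1)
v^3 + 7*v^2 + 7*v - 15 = (v - 1)*(v + 3)*(v + 5)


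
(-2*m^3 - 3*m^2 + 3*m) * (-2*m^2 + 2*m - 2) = 4*m^5 + 2*m^4 - 8*m^3 + 12*m^2 - 6*m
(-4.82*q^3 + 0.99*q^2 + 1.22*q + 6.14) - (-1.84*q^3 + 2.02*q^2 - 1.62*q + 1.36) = -2.98*q^3 - 1.03*q^2 + 2.84*q + 4.78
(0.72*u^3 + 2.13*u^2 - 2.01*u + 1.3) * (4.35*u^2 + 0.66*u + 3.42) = 3.132*u^5 + 9.7407*u^4 - 4.8753*u^3 + 11.613*u^2 - 6.0162*u + 4.446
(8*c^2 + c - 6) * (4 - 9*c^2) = -72*c^4 - 9*c^3 + 86*c^2 + 4*c - 24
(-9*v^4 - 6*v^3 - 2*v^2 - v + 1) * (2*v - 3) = -18*v^5 + 15*v^4 + 14*v^3 + 4*v^2 + 5*v - 3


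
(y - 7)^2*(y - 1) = y^3 - 15*y^2 + 63*y - 49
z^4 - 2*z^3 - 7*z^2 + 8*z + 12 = (z - 3)*(z - 2)*(z + 1)*(z + 2)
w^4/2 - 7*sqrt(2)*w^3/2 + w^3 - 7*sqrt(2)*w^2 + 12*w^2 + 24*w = w*(w/2 + 1)*(w - 4*sqrt(2))*(w - 3*sqrt(2))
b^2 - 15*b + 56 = (b - 8)*(b - 7)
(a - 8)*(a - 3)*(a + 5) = a^3 - 6*a^2 - 31*a + 120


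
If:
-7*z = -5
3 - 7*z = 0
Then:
No Solution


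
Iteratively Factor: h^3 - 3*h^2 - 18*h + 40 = (h - 5)*(h^2 + 2*h - 8) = (h - 5)*(h - 2)*(h + 4)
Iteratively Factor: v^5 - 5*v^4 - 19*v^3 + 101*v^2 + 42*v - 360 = (v - 5)*(v^4 - 19*v^2 + 6*v + 72) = (v - 5)*(v + 4)*(v^3 - 4*v^2 - 3*v + 18) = (v - 5)*(v + 2)*(v + 4)*(v^2 - 6*v + 9) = (v - 5)*(v - 3)*(v + 2)*(v + 4)*(v - 3)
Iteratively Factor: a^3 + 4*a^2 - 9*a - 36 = (a - 3)*(a^2 + 7*a + 12) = (a - 3)*(a + 3)*(a + 4)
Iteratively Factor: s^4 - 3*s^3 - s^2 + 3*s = (s - 1)*(s^3 - 2*s^2 - 3*s) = (s - 1)*(s + 1)*(s^2 - 3*s) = (s - 3)*(s - 1)*(s + 1)*(s)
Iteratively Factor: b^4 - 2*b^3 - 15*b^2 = (b - 5)*(b^3 + 3*b^2) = (b - 5)*(b + 3)*(b^2) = b*(b - 5)*(b + 3)*(b)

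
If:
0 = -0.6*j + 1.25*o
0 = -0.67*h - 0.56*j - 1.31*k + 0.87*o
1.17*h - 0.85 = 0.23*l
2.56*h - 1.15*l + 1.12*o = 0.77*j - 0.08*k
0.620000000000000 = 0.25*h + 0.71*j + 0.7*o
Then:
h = 1.25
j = 0.29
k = -0.67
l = 2.69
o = 0.14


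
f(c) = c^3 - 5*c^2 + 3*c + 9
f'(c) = 3*c^2 - 10*c + 3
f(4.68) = 16.03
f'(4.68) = 21.91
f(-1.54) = -11.13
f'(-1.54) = 25.51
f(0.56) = 9.29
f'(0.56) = -1.66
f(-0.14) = 8.48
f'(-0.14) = 4.46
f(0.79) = 8.74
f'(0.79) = -3.03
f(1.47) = 5.78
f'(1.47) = -5.22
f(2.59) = 0.60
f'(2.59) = -2.78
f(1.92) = 3.41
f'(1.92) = -5.14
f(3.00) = 0.00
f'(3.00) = 0.00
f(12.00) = 1053.00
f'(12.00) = 315.00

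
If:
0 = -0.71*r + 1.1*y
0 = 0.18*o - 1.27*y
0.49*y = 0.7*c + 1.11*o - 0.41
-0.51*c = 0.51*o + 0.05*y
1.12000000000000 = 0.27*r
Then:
No Solution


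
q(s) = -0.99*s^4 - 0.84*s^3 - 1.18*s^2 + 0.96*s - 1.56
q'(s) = -3.96*s^3 - 2.52*s^2 - 2.36*s + 0.96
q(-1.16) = -4.74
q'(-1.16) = 6.49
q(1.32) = -7.29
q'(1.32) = -15.65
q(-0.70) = -2.76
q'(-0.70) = 2.74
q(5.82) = -1337.40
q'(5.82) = -878.80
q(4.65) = -569.93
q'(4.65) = -462.66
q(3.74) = -252.11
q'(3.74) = -250.28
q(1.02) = -3.77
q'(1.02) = -8.27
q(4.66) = -574.57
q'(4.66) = -465.49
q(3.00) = -112.17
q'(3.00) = -135.72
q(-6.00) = -1151.40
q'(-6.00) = 779.76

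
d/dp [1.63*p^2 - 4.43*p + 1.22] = 3.26*p - 4.43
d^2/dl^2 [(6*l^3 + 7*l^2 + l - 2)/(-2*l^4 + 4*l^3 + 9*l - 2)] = 4*(-12*l^9 - 42*l^8 + 72*l^7 - 362*l^6 - 54*l^5 + 471*l^4 - 437*l^3 + 222*l^2 - 12*l + 58)/(8*l^12 - 48*l^11 + 96*l^10 - 172*l^9 + 456*l^8 - 528*l^7 + 582*l^6 - 1188*l^5 + 456*l^4 - 777*l^3 + 486*l^2 - 108*l + 8)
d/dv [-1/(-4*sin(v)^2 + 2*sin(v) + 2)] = (1 - 4*sin(v))*cos(v)/(2*(sin(v) + cos(2*v))^2)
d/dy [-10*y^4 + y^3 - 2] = y^2*(3 - 40*y)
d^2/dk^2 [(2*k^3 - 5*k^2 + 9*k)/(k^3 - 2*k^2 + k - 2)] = 2*(-k^6 + 21*k^5 - 15*k^4 - 59*k^3 + 156*k^2 - 84*k - 2)/(k^9 - 6*k^8 + 15*k^7 - 26*k^6 + 39*k^5 - 42*k^4 + 37*k^3 - 30*k^2 + 12*k - 8)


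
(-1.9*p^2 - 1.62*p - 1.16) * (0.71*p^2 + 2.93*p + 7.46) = -1.349*p^4 - 6.7172*p^3 - 19.7442*p^2 - 15.484*p - 8.6536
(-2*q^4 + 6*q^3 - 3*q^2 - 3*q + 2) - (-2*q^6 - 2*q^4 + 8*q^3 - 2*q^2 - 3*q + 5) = 2*q^6 - 2*q^3 - q^2 - 3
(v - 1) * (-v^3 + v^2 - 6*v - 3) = -v^4 + 2*v^3 - 7*v^2 + 3*v + 3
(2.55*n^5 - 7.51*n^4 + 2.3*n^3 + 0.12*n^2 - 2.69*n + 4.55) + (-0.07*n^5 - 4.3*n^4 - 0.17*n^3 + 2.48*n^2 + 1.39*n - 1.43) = 2.48*n^5 - 11.81*n^4 + 2.13*n^3 + 2.6*n^2 - 1.3*n + 3.12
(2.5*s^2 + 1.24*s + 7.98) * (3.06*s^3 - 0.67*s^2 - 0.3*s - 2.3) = 7.65*s^5 + 2.1194*s^4 + 22.838*s^3 - 11.4686*s^2 - 5.246*s - 18.354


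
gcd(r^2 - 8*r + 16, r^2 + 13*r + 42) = 1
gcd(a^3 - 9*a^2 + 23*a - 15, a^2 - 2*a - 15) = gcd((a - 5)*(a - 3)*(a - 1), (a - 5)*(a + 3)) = a - 5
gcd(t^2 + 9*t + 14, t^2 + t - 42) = t + 7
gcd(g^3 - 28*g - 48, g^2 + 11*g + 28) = g + 4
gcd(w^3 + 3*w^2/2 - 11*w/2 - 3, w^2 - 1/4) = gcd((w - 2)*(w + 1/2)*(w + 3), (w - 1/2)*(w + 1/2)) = w + 1/2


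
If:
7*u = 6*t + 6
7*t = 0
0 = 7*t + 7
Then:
No Solution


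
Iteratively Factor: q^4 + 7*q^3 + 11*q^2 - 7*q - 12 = (q + 3)*(q^3 + 4*q^2 - q - 4) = (q + 1)*(q + 3)*(q^2 + 3*q - 4) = (q - 1)*(q + 1)*(q + 3)*(q + 4)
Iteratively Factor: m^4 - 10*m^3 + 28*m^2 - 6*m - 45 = (m + 1)*(m^3 - 11*m^2 + 39*m - 45) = (m - 5)*(m + 1)*(m^2 - 6*m + 9) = (m - 5)*(m - 3)*(m + 1)*(m - 3)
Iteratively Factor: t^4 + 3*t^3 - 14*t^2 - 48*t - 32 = (t + 1)*(t^3 + 2*t^2 - 16*t - 32) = (t + 1)*(t + 4)*(t^2 - 2*t - 8) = (t - 4)*(t + 1)*(t + 4)*(t + 2)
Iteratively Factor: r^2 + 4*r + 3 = (r + 1)*(r + 3)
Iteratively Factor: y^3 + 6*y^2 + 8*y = (y + 4)*(y^2 + 2*y) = (y + 2)*(y + 4)*(y)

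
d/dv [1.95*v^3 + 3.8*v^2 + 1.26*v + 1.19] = 5.85*v^2 + 7.6*v + 1.26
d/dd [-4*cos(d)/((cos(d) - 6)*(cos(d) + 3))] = 4*(sin(d)^2 - 19)*sin(d)/((cos(d) - 6)^2*(cos(d) + 3)^2)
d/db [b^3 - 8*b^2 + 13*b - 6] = 3*b^2 - 16*b + 13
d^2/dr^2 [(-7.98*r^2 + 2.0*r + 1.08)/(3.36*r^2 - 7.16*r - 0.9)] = (-338.800896*r^3 - 71.6325119999999*r^2 - 119.605248*r + 78.561936)/(37.933056*r^6 - 242.500608*r^5 + 486.275328*r^4 - 237.150656*r^3 - 130.25232*r^2 - 17.3988*r - 0.729)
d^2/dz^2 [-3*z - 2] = 0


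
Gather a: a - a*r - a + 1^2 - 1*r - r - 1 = -a*r - 2*r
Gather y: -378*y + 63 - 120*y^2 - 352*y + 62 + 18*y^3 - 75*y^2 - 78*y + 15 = 18*y^3 - 195*y^2 - 808*y + 140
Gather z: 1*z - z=0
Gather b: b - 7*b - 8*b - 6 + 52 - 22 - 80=-14*b - 56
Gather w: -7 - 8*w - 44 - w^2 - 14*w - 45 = -w^2 - 22*w - 96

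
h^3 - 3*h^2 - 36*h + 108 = (h - 6)*(h - 3)*(h + 6)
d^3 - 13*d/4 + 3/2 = (d - 3/2)*(d - 1/2)*(d + 2)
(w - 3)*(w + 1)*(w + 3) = w^3 + w^2 - 9*w - 9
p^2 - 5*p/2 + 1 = (p - 2)*(p - 1/2)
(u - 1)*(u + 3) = u^2 + 2*u - 3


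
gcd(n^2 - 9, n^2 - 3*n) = n - 3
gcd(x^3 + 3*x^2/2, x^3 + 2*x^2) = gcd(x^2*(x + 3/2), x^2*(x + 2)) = x^2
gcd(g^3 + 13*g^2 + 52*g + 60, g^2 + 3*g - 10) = g + 5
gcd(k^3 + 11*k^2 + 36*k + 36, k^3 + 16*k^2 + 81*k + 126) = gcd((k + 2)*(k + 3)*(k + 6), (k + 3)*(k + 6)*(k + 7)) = k^2 + 9*k + 18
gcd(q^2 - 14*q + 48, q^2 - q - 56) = q - 8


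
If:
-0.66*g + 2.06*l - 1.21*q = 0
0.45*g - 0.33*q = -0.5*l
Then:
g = 0.0595067621320605*q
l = 0.606443914081146*q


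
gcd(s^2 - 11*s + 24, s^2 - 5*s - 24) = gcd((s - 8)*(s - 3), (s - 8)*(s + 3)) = s - 8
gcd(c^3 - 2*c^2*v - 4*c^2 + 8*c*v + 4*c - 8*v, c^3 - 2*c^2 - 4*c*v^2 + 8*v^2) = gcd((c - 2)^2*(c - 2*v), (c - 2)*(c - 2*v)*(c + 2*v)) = -c^2 + 2*c*v + 2*c - 4*v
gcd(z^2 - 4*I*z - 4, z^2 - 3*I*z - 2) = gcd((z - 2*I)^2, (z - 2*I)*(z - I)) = z - 2*I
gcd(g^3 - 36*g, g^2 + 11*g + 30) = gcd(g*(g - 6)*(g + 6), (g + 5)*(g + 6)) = g + 6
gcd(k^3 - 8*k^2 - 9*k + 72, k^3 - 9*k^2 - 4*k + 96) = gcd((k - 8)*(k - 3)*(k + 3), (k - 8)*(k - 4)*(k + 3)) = k^2 - 5*k - 24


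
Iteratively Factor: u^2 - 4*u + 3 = (u - 3)*(u - 1)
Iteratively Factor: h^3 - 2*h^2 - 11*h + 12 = (h - 4)*(h^2 + 2*h - 3) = (h - 4)*(h - 1)*(h + 3)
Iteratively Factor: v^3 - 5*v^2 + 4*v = (v - 4)*(v^2 - v) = (v - 4)*(v - 1)*(v)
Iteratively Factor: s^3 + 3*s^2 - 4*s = (s + 4)*(s^2 - s) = (s - 1)*(s + 4)*(s)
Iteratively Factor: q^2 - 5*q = (q)*(q - 5)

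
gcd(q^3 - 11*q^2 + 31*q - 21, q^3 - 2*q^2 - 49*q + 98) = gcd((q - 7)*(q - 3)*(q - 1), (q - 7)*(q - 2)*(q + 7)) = q - 7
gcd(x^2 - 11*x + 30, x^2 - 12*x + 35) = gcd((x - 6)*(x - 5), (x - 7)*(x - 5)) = x - 5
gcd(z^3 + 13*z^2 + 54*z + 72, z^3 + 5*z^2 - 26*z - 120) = z^2 + 10*z + 24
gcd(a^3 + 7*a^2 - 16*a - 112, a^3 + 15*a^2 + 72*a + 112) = a^2 + 11*a + 28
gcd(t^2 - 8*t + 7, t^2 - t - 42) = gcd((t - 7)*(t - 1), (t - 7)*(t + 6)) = t - 7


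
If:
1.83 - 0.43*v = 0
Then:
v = 4.26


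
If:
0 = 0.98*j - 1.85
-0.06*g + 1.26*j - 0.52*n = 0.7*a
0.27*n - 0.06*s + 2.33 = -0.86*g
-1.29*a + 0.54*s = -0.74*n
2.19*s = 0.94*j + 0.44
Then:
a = 1.85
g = -3.42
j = 1.89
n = 2.48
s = 1.01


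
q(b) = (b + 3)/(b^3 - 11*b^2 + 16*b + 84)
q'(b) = (b + 3)*(-3*b^2 + 22*b - 16)/(b^3 - 11*b^2 + 16*b + 84)^2 + 1/(b^3 - 11*b^2 + 16*b + 84) = (b^3 - 11*b^2 + 16*b - (b + 3)*(3*b^2 - 22*b + 16) + 84)/(b^3 - 11*b^2 + 16*b + 84)^2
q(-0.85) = 0.03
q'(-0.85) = -0.00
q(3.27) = 0.12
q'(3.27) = 0.07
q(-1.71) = 0.07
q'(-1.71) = -0.16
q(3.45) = 0.13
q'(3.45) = 0.08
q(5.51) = 1.55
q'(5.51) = 4.18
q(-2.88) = -0.00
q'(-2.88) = -0.02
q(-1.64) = 0.06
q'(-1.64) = -0.10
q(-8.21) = 0.00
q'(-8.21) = 0.00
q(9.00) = 0.18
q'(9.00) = -0.15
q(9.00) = 0.18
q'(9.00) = -0.15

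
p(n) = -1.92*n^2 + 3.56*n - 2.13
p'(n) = 3.56 - 3.84*n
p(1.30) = -0.75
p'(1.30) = -1.43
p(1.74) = -1.75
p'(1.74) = -3.12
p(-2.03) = -17.27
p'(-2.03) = 11.36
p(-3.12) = -31.93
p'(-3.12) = 15.54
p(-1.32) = -10.17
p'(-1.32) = 8.63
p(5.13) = -34.40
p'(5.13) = -16.14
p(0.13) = -1.70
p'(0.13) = 3.06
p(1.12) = -0.55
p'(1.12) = -0.74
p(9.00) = -125.61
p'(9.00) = -31.00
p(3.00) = -8.73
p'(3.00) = -7.96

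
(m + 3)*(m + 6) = m^2 + 9*m + 18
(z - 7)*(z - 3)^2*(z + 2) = z^4 - 11*z^3 + 25*z^2 + 39*z - 126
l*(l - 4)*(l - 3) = l^3 - 7*l^2 + 12*l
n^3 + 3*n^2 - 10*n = n*(n - 2)*(n + 5)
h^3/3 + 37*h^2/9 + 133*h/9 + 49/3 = (h/3 + 1)*(h + 7/3)*(h + 7)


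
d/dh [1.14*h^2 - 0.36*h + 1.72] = 2.28*h - 0.36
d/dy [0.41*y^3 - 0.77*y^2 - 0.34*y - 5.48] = 1.23*y^2 - 1.54*y - 0.34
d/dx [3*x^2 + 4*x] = 6*x + 4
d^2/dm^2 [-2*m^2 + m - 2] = -4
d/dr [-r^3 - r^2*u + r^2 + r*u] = -3*r^2 - 2*r*u + 2*r + u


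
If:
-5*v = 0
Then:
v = 0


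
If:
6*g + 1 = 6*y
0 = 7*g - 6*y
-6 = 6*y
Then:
No Solution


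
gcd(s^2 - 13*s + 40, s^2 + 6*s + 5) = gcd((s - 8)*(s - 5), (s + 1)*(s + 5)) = 1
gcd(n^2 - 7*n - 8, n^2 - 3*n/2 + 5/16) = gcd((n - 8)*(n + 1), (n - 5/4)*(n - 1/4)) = 1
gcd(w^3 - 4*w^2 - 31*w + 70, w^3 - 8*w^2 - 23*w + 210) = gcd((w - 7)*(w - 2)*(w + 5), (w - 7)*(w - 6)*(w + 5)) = w^2 - 2*w - 35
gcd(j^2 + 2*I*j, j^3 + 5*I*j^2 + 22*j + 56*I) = j + 2*I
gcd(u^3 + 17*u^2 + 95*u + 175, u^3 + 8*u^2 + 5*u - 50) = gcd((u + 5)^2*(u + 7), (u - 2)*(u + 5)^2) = u^2 + 10*u + 25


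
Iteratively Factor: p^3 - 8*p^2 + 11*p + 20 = (p - 5)*(p^2 - 3*p - 4) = (p - 5)*(p + 1)*(p - 4)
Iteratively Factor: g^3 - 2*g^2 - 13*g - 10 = (g + 2)*(g^2 - 4*g - 5) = (g + 1)*(g + 2)*(g - 5)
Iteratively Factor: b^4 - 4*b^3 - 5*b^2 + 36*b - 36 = (b - 2)*(b^3 - 2*b^2 - 9*b + 18) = (b - 3)*(b - 2)*(b^2 + b - 6) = (b - 3)*(b - 2)^2*(b + 3)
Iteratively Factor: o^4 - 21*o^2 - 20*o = (o + 1)*(o^3 - o^2 - 20*o) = o*(o + 1)*(o^2 - o - 20) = o*(o - 5)*(o + 1)*(o + 4)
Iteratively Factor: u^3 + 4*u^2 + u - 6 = (u + 2)*(u^2 + 2*u - 3) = (u - 1)*(u + 2)*(u + 3)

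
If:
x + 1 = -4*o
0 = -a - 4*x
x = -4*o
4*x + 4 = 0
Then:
No Solution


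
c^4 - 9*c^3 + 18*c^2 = c^2*(c - 6)*(c - 3)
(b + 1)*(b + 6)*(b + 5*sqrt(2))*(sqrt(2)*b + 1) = sqrt(2)*b^4 + 7*sqrt(2)*b^3 + 11*b^3 + 11*sqrt(2)*b^2 + 77*b^2 + 35*sqrt(2)*b + 66*b + 30*sqrt(2)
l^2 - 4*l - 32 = (l - 8)*(l + 4)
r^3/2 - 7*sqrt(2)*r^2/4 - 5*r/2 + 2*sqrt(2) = (r/2 + sqrt(2)/2)*(r - 4*sqrt(2))*(r - sqrt(2)/2)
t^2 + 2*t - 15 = (t - 3)*(t + 5)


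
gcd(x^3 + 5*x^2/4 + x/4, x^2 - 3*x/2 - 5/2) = x + 1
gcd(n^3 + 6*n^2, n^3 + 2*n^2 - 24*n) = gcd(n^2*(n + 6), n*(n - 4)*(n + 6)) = n^2 + 6*n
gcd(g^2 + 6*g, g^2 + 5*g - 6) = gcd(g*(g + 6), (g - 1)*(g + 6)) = g + 6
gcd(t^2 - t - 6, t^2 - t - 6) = t^2 - t - 6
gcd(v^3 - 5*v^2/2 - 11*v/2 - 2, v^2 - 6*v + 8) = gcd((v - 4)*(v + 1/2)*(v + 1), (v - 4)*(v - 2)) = v - 4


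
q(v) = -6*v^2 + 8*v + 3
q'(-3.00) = 44.00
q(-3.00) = -75.00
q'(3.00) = -28.00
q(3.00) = -27.00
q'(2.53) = -22.36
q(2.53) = -15.17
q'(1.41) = -8.92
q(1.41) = 2.35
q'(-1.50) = 26.00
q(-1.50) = -22.50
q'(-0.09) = 9.08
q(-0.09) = 2.23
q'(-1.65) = 27.80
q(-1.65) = -26.54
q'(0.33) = 4.04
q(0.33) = 4.99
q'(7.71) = -84.52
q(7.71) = -291.98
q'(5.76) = -61.12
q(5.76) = -149.99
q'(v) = 8 - 12*v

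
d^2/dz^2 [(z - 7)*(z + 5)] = 2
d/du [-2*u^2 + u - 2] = 1 - 4*u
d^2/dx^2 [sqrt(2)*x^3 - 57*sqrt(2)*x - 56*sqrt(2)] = 6*sqrt(2)*x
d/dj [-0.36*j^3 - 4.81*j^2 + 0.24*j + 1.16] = -1.08*j^2 - 9.62*j + 0.24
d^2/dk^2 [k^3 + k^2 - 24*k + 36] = 6*k + 2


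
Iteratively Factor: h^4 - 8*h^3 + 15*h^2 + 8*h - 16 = (h - 4)*(h^3 - 4*h^2 - h + 4) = (h - 4)*(h + 1)*(h^2 - 5*h + 4) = (h - 4)^2*(h + 1)*(h - 1)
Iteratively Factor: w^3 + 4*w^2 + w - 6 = (w + 3)*(w^2 + w - 2) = (w - 1)*(w + 3)*(w + 2)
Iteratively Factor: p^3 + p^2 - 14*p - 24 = (p + 2)*(p^2 - p - 12) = (p + 2)*(p + 3)*(p - 4)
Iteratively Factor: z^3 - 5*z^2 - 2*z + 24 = (z + 2)*(z^2 - 7*z + 12) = (z - 3)*(z + 2)*(z - 4)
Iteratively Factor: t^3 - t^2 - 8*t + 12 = (t - 2)*(t^2 + t - 6) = (t - 2)*(t + 3)*(t - 2)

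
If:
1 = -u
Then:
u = -1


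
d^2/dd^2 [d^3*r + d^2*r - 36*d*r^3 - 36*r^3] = 2*r*(3*d + 1)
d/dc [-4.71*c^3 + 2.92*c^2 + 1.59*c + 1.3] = -14.13*c^2 + 5.84*c + 1.59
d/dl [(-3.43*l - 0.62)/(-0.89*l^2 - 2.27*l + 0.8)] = (3.0527*l^2 + 7.7861*l - (1.78*l + 2.27)*(3.43*l + 0.62) - 2.744)/(0.89*l^2 + 2.27*l - 0.8)^2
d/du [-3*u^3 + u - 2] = 1 - 9*u^2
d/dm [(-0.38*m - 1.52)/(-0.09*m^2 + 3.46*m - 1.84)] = (-0.0342*m^2 - 0.2736*m + 5.9584)/(0.0081*m^4 - 0.6228*m^3 + 12.3028*m^2 - 12.7328*m + 3.3856)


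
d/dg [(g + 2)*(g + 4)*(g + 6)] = 3*g^2 + 24*g + 44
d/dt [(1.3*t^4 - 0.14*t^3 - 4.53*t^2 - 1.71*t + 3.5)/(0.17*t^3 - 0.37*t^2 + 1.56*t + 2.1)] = (0.221*t^6 - 0.962*t^5 + 6.9059*t^4 + 11.0646*t^3 - 10.3665*t^2 - 16.436*t - 9.051)/(0.0289*t^6 - 0.1258*t^5 + 0.6673*t^4 - 0.4404*t^3 + 0.8796*t^2 + 6.552*t + 4.41)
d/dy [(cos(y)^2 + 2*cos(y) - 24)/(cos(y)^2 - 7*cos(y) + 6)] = 3*(3*cos(y)^2 - 20*cos(y) + 52)*sin(y)/((cos(y) - 6)^2*(cos(y) - 1)^2)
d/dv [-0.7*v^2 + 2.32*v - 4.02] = 2.32 - 1.4*v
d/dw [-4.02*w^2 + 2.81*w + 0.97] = 2.81 - 8.04*w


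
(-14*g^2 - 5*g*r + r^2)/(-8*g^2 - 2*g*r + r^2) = (-7*g + r)/(-4*g + r)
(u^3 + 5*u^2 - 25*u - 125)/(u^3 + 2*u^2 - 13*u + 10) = (u^2 - 25)/(u^2 - 3*u + 2)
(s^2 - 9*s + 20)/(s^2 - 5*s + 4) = (s - 5)/(s - 1)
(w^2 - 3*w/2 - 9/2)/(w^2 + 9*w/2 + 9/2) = (w - 3)/(w + 3)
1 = 1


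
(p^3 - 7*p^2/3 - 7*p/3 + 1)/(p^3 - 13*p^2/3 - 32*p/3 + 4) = (p^2 - 2*p - 3)/(p^2 - 4*p - 12)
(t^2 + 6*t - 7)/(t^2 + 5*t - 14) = (t - 1)/(t - 2)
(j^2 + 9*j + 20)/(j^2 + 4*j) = (j + 5)/j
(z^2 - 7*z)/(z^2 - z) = (z - 7)/(z - 1)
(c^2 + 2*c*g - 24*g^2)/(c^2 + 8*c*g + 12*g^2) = (c - 4*g)/(c + 2*g)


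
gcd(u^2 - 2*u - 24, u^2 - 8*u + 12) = u - 6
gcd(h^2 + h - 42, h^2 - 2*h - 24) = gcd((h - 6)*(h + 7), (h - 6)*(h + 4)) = h - 6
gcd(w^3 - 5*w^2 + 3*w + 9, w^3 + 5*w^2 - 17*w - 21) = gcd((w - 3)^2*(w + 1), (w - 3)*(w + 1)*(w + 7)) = w^2 - 2*w - 3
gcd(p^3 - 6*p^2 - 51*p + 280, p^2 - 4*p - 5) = p - 5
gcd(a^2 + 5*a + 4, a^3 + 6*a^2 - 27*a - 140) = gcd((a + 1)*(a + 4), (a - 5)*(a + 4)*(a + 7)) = a + 4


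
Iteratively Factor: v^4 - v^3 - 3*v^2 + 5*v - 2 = (v - 1)*(v^3 - 3*v + 2) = (v - 1)^2*(v^2 + v - 2) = (v - 1)^2*(v + 2)*(v - 1)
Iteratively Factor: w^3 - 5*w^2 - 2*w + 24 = (w - 4)*(w^2 - w - 6) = (w - 4)*(w - 3)*(w + 2)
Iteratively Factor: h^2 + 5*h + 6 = (h + 3)*(h + 2)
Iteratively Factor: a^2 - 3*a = (a - 3)*(a)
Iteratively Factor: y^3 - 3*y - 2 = (y - 2)*(y^2 + 2*y + 1) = (y - 2)*(y + 1)*(y + 1)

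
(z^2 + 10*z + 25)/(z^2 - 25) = (z + 5)/(z - 5)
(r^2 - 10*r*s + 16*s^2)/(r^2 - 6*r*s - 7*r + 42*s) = (r^2 - 10*r*s + 16*s^2)/(r^2 - 6*r*s - 7*r + 42*s)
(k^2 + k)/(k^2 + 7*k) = (k + 1)/(k + 7)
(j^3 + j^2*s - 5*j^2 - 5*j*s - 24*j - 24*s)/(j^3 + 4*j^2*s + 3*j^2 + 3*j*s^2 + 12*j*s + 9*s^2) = (j - 8)/(j + 3*s)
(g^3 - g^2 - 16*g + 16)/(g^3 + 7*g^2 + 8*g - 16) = (g - 4)/(g + 4)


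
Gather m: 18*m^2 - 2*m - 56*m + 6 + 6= 18*m^2 - 58*m + 12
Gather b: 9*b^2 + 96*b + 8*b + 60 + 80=9*b^2 + 104*b + 140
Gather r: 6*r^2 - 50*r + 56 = 6*r^2 - 50*r + 56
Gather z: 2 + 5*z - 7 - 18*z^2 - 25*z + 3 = -18*z^2 - 20*z - 2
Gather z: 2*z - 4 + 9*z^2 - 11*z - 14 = 9*z^2 - 9*z - 18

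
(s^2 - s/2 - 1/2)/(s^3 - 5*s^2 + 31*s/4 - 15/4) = 2*(2*s + 1)/(4*s^2 - 16*s + 15)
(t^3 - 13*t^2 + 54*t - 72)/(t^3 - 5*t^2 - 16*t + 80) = (t^2 - 9*t + 18)/(t^2 - t - 20)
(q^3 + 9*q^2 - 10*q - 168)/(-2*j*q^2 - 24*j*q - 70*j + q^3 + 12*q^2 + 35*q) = (q^2 + 2*q - 24)/(-2*j*q - 10*j + q^2 + 5*q)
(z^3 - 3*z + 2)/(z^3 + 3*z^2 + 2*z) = (z^2 - 2*z + 1)/(z*(z + 1))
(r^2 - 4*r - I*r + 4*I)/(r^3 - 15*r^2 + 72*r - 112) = (r - I)/(r^2 - 11*r + 28)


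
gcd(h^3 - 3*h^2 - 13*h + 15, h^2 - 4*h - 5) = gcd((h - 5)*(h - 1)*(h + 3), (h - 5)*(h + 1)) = h - 5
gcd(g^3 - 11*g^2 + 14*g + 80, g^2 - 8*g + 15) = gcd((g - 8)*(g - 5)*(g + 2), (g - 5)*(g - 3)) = g - 5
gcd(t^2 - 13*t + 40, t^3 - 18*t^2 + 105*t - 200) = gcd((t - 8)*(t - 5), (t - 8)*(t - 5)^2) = t^2 - 13*t + 40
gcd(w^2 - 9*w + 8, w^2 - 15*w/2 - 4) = w - 8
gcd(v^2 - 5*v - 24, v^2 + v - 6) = v + 3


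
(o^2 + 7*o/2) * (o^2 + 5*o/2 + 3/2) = o^4 + 6*o^3 + 41*o^2/4 + 21*o/4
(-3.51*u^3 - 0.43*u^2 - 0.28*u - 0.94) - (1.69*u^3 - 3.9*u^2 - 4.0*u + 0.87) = -5.2*u^3 + 3.47*u^2 + 3.72*u - 1.81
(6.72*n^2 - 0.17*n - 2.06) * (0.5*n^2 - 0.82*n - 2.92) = 3.36*n^4 - 5.5954*n^3 - 20.513*n^2 + 2.1856*n + 6.0152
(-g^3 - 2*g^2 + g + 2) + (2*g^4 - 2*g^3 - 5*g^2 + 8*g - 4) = 2*g^4 - 3*g^3 - 7*g^2 + 9*g - 2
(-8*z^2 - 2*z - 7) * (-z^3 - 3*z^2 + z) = 8*z^5 + 26*z^4 + 5*z^3 + 19*z^2 - 7*z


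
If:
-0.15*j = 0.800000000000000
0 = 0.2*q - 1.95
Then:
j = -5.33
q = 9.75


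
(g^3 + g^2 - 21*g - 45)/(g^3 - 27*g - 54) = (g - 5)/(g - 6)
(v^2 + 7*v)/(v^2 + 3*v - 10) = v*(v + 7)/(v^2 + 3*v - 10)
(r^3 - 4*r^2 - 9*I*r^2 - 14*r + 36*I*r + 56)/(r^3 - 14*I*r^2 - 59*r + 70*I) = (r - 4)/(r - 5*I)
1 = 1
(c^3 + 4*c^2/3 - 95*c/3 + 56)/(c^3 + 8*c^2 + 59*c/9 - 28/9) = 3*(3*c^2 - 17*c + 24)/(9*c^2 + 9*c - 4)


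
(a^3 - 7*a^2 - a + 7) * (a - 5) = a^4 - 12*a^3 + 34*a^2 + 12*a - 35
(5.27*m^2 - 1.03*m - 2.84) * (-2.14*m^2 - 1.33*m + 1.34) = -11.2778*m^4 - 4.8049*m^3 + 14.5093*m^2 + 2.397*m - 3.8056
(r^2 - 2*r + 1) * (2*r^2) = 2*r^4 - 4*r^3 + 2*r^2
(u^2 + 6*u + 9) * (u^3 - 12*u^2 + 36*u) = u^5 - 6*u^4 - 27*u^3 + 108*u^2 + 324*u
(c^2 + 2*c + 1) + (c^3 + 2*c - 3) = c^3 + c^2 + 4*c - 2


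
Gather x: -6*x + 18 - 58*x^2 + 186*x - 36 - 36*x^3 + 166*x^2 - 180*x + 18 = -36*x^3 + 108*x^2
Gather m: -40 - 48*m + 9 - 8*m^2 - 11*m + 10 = -8*m^2 - 59*m - 21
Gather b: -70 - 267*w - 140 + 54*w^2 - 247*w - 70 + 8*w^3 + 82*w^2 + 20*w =8*w^3 + 136*w^2 - 494*w - 280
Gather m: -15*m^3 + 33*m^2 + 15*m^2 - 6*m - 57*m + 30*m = -15*m^3 + 48*m^2 - 33*m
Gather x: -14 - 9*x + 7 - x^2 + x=-x^2 - 8*x - 7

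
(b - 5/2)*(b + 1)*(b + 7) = b^3 + 11*b^2/2 - 13*b - 35/2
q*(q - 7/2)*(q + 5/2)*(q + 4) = q^4 + 3*q^3 - 51*q^2/4 - 35*q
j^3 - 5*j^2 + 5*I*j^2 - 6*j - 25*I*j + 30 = (j - 5)*(j + 2*I)*(j + 3*I)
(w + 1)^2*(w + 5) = w^3 + 7*w^2 + 11*w + 5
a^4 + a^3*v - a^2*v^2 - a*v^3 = a*(a - v)*(a + v)^2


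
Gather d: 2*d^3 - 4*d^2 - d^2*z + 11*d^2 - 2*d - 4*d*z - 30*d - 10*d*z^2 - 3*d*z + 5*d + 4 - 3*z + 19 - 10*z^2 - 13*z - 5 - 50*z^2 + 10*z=2*d^3 + d^2*(7 - z) + d*(-10*z^2 - 7*z - 27) - 60*z^2 - 6*z + 18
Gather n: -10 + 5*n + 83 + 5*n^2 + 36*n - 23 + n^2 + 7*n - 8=6*n^2 + 48*n + 42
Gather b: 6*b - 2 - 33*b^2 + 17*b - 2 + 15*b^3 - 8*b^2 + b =15*b^3 - 41*b^2 + 24*b - 4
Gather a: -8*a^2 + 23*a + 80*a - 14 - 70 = -8*a^2 + 103*a - 84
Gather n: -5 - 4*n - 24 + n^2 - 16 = n^2 - 4*n - 45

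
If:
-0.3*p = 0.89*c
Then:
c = -0.337078651685393*p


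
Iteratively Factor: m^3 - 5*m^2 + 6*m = (m - 2)*(m^2 - 3*m) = (m - 3)*(m - 2)*(m)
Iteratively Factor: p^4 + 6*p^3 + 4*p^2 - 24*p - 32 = (p + 4)*(p^3 + 2*p^2 - 4*p - 8) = (p + 2)*(p + 4)*(p^2 - 4) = (p - 2)*(p + 2)*(p + 4)*(p + 2)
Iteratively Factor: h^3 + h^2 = (h + 1)*(h^2) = h*(h + 1)*(h)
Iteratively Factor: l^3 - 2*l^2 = (l)*(l^2 - 2*l) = l^2*(l - 2)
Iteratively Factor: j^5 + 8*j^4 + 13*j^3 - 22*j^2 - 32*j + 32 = (j - 1)*(j^4 + 9*j^3 + 22*j^2 - 32) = (j - 1)*(j + 4)*(j^3 + 5*j^2 + 2*j - 8) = (j - 1)^2*(j + 4)*(j^2 + 6*j + 8) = (j - 1)^2*(j + 4)^2*(j + 2)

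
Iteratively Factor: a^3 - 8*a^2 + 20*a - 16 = (a - 4)*(a^2 - 4*a + 4) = (a - 4)*(a - 2)*(a - 2)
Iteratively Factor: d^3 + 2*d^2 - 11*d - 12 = (d + 1)*(d^2 + d - 12) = (d - 3)*(d + 1)*(d + 4)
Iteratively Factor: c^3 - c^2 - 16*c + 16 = (c - 1)*(c^2 - 16) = (c - 4)*(c - 1)*(c + 4)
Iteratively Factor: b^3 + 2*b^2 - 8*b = (b - 2)*(b^2 + 4*b) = b*(b - 2)*(b + 4)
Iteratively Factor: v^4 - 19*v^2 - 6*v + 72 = (v + 3)*(v^3 - 3*v^2 - 10*v + 24) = (v - 4)*(v + 3)*(v^2 + v - 6) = (v - 4)*(v + 3)^2*(v - 2)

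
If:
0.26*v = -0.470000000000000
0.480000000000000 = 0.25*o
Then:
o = 1.92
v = -1.81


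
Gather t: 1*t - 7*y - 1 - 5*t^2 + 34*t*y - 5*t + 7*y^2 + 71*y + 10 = -5*t^2 + t*(34*y - 4) + 7*y^2 + 64*y + 9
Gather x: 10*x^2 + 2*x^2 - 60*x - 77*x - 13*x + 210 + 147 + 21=12*x^2 - 150*x + 378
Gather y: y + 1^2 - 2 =y - 1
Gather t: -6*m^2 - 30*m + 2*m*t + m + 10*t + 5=-6*m^2 - 29*m + t*(2*m + 10) + 5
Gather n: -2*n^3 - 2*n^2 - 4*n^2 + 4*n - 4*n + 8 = -2*n^3 - 6*n^2 + 8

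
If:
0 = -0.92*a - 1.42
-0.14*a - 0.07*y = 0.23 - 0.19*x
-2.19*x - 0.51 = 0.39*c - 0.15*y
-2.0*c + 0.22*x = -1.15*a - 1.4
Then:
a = -1.54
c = -0.22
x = -0.26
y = -0.89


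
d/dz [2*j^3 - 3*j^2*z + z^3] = -3*j^2 + 3*z^2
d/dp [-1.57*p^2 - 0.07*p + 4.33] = -3.14*p - 0.07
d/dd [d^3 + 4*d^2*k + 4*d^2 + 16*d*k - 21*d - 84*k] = 3*d^2 + 8*d*k + 8*d + 16*k - 21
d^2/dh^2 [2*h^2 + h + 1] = 4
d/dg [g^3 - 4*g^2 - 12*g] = 3*g^2 - 8*g - 12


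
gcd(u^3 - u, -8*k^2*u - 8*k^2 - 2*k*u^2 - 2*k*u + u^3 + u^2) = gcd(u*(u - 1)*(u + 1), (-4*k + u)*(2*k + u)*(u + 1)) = u + 1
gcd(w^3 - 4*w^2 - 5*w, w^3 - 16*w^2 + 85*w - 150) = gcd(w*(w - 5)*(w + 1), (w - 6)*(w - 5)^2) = w - 5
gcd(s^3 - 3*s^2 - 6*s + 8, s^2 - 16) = s - 4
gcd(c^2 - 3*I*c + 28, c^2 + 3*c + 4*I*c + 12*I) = c + 4*I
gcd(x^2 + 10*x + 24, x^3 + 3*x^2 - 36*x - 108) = x + 6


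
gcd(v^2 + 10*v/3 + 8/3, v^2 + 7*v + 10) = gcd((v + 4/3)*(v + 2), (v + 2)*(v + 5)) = v + 2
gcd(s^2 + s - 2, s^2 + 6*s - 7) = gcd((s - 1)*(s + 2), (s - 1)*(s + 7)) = s - 1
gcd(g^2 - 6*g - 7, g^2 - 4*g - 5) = g + 1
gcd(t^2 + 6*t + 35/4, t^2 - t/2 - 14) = t + 7/2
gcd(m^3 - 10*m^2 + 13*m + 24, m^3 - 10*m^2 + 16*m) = m - 8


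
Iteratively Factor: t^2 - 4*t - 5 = (t + 1)*(t - 5)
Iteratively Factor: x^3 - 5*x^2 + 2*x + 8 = (x - 2)*(x^2 - 3*x - 4) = (x - 2)*(x + 1)*(x - 4)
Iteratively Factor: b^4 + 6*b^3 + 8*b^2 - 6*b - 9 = (b + 3)*(b^3 + 3*b^2 - b - 3) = (b + 3)^2*(b^2 - 1) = (b - 1)*(b + 3)^2*(b + 1)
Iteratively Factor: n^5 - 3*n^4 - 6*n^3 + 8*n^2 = (n)*(n^4 - 3*n^3 - 6*n^2 + 8*n) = n^2*(n^3 - 3*n^2 - 6*n + 8) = n^2*(n + 2)*(n^2 - 5*n + 4) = n^2*(n - 4)*(n + 2)*(n - 1)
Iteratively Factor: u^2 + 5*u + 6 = (u + 2)*(u + 3)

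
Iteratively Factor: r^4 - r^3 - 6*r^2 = (r - 3)*(r^3 + 2*r^2) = r*(r - 3)*(r^2 + 2*r) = r^2*(r - 3)*(r + 2)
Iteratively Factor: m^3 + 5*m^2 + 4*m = (m)*(m^2 + 5*m + 4) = m*(m + 4)*(m + 1)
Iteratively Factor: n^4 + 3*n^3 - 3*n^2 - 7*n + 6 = (n - 1)*(n^3 + 4*n^2 + n - 6) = (n - 1)*(n + 2)*(n^2 + 2*n - 3) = (n - 1)^2*(n + 2)*(n + 3)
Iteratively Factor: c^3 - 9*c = (c + 3)*(c^2 - 3*c) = c*(c + 3)*(c - 3)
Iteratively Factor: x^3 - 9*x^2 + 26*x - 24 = (x - 3)*(x^2 - 6*x + 8) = (x - 3)*(x - 2)*(x - 4)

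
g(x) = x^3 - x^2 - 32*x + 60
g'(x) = 3*x^2 - 2*x - 32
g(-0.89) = 86.98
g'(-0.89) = -27.84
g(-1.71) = 106.80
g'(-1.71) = -19.81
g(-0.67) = 80.69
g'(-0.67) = -29.31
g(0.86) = 32.38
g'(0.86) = -31.50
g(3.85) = -20.96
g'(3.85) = 4.77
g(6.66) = 97.93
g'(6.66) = 87.75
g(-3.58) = 115.86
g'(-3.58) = 13.61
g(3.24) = -20.17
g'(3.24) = -6.99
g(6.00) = 48.00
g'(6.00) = 64.00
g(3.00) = -18.00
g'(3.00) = -11.00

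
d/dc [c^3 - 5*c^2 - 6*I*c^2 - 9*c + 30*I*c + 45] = 3*c^2 - 10*c - 12*I*c - 9 + 30*I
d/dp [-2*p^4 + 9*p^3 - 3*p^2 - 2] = p*(-8*p^2 + 27*p - 6)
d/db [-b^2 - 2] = -2*b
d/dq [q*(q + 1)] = 2*q + 1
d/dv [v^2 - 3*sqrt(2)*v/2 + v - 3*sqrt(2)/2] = 2*v - 3*sqrt(2)/2 + 1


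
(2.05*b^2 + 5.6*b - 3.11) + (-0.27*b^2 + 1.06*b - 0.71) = 1.78*b^2 + 6.66*b - 3.82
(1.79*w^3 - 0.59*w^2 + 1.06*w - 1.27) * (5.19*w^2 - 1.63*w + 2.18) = 9.2901*w^5 - 5.9798*w^4 + 10.3653*w^3 - 9.6053*w^2 + 4.3809*w - 2.7686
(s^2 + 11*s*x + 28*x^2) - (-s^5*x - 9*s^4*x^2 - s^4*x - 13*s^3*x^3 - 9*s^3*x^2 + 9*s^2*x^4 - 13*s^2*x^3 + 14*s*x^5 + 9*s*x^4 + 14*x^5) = s^5*x + 9*s^4*x^2 + s^4*x + 13*s^3*x^3 + 9*s^3*x^2 - 9*s^2*x^4 + 13*s^2*x^3 + s^2 - 14*s*x^5 - 9*s*x^4 + 11*s*x - 14*x^5 + 28*x^2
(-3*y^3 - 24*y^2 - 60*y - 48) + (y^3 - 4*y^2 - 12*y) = -2*y^3 - 28*y^2 - 72*y - 48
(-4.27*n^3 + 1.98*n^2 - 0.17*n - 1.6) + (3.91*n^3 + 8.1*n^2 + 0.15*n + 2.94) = -0.359999999999999*n^3 + 10.08*n^2 - 0.02*n + 1.34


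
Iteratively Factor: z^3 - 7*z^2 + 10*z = (z)*(z^2 - 7*z + 10) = z*(z - 2)*(z - 5)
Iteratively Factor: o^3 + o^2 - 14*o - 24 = (o + 3)*(o^2 - 2*o - 8) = (o - 4)*(o + 3)*(o + 2)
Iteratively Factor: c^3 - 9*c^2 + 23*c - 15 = (c - 3)*(c^2 - 6*c + 5) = (c - 3)*(c - 1)*(c - 5)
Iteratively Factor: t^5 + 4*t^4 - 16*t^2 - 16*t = (t + 2)*(t^4 + 2*t^3 - 4*t^2 - 8*t) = (t - 2)*(t + 2)*(t^3 + 4*t^2 + 4*t) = (t - 2)*(t + 2)^2*(t^2 + 2*t) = t*(t - 2)*(t + 2)^2*(t + 2)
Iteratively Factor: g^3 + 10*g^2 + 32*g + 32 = (g + 4)*(g^2 + 6*g + 8) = (g + 4)^2*(g + 2)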